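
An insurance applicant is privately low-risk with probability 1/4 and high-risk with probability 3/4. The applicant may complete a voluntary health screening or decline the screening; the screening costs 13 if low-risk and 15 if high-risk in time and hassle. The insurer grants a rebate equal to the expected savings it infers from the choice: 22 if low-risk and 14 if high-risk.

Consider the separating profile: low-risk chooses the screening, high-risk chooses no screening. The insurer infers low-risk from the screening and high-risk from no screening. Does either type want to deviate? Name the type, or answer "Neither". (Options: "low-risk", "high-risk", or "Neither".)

The screening pays 22; no screening pays 14.
low-risk: assigned the screening, nets 22 − 13 = 9; deviating to no screening nets 14.
high-risk: assigned no screening, nets 14; deviating to the screening nets 22 − 15 = 7.
The low-risk type gains 5 by deviating.

low-risk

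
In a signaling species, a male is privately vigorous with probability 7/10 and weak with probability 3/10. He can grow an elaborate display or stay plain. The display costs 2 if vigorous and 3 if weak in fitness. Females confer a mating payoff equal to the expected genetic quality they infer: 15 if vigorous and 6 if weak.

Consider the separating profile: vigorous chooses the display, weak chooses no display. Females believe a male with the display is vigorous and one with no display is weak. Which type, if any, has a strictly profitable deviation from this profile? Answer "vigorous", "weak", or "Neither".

The display pays 15; no display pays 6.
vigorous: assigned the display, nets 15 − 2 = 13; deviating to no display nets 6.
weak: assigned no display, nets 6; deviating to the display nets 15 − 3 = 12.
The weak type gains 6 by deviating.

weak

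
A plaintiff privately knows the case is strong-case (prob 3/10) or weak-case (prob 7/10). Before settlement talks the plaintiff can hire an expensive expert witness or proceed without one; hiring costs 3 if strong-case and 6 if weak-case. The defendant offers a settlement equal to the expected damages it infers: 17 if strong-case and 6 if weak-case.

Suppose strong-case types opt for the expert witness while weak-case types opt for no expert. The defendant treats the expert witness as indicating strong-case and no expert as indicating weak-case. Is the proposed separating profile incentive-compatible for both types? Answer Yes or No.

No

Under these beliefs, the expert witness earns settlement 17 and no expert earns settlement 6.
strong-case: the expert witness nets 17 − 3 = 14; no expert nets 6. strong-case prefers the expert witness.
weak-case: the expert witness nets 17 − 6 = 11; no expert nets 6. weak-case would deviate to the expert witness.
weak-case has a profitable deviation, so the profile is not an equilibrium.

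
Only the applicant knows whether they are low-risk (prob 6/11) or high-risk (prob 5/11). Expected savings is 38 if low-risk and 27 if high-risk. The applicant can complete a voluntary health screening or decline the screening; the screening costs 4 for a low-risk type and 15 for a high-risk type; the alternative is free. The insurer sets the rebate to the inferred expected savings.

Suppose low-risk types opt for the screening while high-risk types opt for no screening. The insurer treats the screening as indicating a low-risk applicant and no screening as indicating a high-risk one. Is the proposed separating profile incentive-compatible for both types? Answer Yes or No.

Under these beliefs, the screening earns rebate 38 and no screening earns rebate 27.
low-risk: the screening nets 38 − 4 = 34; no screening nets 27. low-risk prefers the screening.
high-risk: the screening nets 38 − 15 = 23; no screening nets 27. high-risk prefers no screening.
Neither type deviates, so the separating profile is an equilibrium.

Yes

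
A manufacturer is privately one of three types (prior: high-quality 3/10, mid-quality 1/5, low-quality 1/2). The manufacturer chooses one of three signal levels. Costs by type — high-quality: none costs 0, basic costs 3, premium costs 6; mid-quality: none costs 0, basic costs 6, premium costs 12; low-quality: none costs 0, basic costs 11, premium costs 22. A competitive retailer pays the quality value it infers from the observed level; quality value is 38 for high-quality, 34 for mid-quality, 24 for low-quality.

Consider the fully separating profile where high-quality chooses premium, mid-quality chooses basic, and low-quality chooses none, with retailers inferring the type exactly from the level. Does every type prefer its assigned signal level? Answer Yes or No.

Yes

Separating prices: premium → 38, basic → 34, none → 24.
high-quality (assigned premium): none: 24 − 0 = 24; basic: 34 − 3 = 31; premium: 38 − 6 = 32. high-quality stays.
mid-quality (assigned basic): none: 24 − 0 = 24; basic: 34 − 6 = 28; premium: 38 − 12 = 26. mid-quality stays.
low-quality (assigned none): none: 24 − 0 = 24; basic: 34 − 11 = 23; premium: 38 − 22 = 16. low-quality stays.
Every type prefers its assigned level; separation holds.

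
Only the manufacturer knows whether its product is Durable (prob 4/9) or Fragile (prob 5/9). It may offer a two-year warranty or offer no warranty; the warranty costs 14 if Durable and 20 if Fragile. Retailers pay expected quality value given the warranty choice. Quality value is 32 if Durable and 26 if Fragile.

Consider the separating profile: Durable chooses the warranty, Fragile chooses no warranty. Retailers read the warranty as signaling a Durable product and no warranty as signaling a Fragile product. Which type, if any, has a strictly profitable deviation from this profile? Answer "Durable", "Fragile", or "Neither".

Durable

The warranty pays 32; no warranty pays 26.
Durable: assigned the warranty, nets 32 − 14 = 18; deviating to no warranty nets 26.
Fragile: assigned no warranty, nets 26; deviating to the warranty nets 32 − 20 = 12.
The Durable type gains 8 by deviating.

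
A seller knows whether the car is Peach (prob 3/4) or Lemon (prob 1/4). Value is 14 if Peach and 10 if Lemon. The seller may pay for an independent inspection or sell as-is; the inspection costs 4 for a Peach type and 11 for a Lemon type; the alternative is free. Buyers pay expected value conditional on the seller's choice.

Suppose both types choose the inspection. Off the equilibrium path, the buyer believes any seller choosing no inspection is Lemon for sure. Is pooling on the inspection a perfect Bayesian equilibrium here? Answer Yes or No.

On path, the buyer holds the prior and pays 3/4·14 + 1/4·10 = 13. Off path (no inspection), believing Lemon, it pays 10.
Peach: the inspection nets 13 − 4 = 9; no inspection nets 10. Peach would deviate.
Lemon: the inspection nets 13 − 11 = 2; no inspection nets 10. Lemon would deviate.
A type deviates, so pooling fails.

No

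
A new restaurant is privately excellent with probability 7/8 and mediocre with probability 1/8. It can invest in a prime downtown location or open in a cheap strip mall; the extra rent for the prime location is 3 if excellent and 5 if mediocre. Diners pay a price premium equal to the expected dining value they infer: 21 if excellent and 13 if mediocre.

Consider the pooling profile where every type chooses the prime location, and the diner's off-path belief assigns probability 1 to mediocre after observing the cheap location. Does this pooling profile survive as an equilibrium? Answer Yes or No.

On path, the diner holds the prior and pays 7/8·21 + 1/8·13 = 20. Off path (the cheap location), believing mediocre, it pays 13.
excellent: the prime location nets 20 − 3 = 17; the cheap location nets 13. excellent stays.
mediocre: the prime location nets 20 − 5 = 15; the cheap location nets 13. mediocre stays.
No type deviates, so pooling is sustained.

Yes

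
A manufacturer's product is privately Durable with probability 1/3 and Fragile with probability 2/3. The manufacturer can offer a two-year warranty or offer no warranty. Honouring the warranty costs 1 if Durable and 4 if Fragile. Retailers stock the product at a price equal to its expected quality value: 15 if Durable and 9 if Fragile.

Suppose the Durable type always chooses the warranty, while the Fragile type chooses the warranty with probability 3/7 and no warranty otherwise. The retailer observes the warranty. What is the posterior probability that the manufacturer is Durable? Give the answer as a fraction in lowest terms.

P(the warranty) = (1/3)·1 + (2/3)·(3/7) = 13/21.
By Bayes' rule, P(Durable | the warranty) = (1/3) / (13/21) = 7/13.

7/13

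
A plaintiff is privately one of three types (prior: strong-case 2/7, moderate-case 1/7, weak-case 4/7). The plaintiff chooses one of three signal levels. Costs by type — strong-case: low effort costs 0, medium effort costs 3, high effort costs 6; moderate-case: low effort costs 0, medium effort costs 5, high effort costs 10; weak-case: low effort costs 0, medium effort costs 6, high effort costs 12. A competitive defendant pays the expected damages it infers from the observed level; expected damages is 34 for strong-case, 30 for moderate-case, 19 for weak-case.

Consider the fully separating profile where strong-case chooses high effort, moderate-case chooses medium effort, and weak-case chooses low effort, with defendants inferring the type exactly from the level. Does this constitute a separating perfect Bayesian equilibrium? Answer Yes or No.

Separating settlements: high effort → 34, medium effort → 30, low effort → 19.
strong-case (assigned high effort): low effort: 19 − 0 = 19; medium effort: 30 − 3 = 27; high effort: 34 − 6 = 28. strong-case stays.
moderate-case (assigned medium effort): low effort: 19 − 0 = 19; medium effort: 30 − 5 = 25; high effort: 34 − 10 = 24. moderate-case stays.
weak-case (assigned low effort): low effort: 19 − 0 = 19; medium effort: 30 − 6 = 24; high effort: 34 − 12 = 22. weak-case prefers medium effort.
At least one type deviates; the separating profile fails.

No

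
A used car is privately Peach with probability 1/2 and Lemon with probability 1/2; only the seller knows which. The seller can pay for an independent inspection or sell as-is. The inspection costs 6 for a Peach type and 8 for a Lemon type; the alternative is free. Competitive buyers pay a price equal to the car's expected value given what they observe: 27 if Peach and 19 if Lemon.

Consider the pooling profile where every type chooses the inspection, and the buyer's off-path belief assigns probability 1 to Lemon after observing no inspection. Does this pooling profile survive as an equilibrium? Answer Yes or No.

No

On path, the buyer holds the prior and pays 1/2·27 + 1/2·19 = 23. Off path (no inspection), believing Lemon, it pays 19.
Peach: the inspection nets 23 − 6 = 17; no inspection nets 19. Peach would deviate.
Lemon: the inspection nets 23 − 8 = 15; no inspection nets 19. Lemon would deviate.
A type deviates, so pooling fails.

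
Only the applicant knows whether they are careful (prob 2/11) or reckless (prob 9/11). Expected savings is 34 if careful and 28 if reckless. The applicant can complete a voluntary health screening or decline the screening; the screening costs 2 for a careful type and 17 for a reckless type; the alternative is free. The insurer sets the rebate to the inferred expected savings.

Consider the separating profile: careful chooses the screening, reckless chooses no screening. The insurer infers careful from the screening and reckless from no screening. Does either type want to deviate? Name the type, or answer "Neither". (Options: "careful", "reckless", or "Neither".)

Neither

The screening pays 34; no screening pays 28.
careful: assigned the screening, nets 34 − 2 = 32; deviating to no screening nets 28.
reckless: assigned no screening, nets 28; deviating to the screening nets 34 − 17 = 17.
Both types strictly prefer their assigned action; no profitable deviation.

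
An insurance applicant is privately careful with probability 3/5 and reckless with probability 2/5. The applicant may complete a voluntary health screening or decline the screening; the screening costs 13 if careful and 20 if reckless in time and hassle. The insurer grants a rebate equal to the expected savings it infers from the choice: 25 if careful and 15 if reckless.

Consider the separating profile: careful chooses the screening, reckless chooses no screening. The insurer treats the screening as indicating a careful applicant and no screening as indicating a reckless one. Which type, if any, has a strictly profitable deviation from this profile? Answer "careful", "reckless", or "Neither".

The screening pays 25; no screening pays 15.
careful: assigned the screening, nets 25 − 13 = 12; deviating to no screening nets 15.
reckless: assigned no screening, nets 15; deviating to the screening nets 25 − 20 = 5.
The careful type gains 3 by deviating.

careful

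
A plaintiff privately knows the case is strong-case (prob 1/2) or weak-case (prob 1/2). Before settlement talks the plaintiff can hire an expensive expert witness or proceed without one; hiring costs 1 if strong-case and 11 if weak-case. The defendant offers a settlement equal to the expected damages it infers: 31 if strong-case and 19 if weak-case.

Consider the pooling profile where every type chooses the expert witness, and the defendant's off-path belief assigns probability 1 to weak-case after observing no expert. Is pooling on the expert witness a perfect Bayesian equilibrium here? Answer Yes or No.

On path, the defendant holds the prior and pays 1/2·31 + 1/2·19 = 25. Off path (no expert), believing weak-case, it pays 19.
strong-case: the expert witness nets 25 − 1 = 24; no expert nets 19. strong-case stays.
weak-case: the expert witness nets 25 − 11 = 14; no expert nets 19. weak-case would deviate.
A type deviates, so pooling fails.

No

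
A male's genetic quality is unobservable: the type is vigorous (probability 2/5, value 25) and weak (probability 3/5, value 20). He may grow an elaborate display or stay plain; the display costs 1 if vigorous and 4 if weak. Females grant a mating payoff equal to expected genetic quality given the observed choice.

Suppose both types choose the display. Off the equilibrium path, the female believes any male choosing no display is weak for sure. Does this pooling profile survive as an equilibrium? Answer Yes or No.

No

On path, the female holds the prior and pays 2/5·25 + 3/5·20 = 22. Off path (no display), believing weak, it pays 20.
vigorous: the display nets 22 − 1 = 21; no display nets 20. vigorous stays.
weak: the display nets 22 − 4 = 18; no display nets 20. weak would deviate.
A type deviates, so pooling fails.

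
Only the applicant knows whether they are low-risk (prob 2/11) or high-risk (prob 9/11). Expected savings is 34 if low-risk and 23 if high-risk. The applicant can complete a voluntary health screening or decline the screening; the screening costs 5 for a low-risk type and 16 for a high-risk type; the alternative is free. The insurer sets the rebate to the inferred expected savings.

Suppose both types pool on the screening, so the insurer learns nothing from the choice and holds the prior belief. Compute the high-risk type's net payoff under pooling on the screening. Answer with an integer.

9

Pooled rebate = 2/11·34 + 9/11·23 = 25.
high-risk pays cost 16 for the screening, so net payoff = 25 − 16 = 9.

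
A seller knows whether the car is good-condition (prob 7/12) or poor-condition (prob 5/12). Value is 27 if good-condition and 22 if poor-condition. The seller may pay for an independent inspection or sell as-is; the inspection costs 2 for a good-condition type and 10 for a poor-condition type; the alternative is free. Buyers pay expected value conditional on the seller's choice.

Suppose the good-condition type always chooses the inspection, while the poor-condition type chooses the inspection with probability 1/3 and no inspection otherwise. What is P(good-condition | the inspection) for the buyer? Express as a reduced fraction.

P(the inspection) = (7/12)·1 + (5/12)·(1/3) = 13/18.
By Bayes' rule, P(good-condition | the inspection) = (7/12) / (13/18) = 21/26.

21/26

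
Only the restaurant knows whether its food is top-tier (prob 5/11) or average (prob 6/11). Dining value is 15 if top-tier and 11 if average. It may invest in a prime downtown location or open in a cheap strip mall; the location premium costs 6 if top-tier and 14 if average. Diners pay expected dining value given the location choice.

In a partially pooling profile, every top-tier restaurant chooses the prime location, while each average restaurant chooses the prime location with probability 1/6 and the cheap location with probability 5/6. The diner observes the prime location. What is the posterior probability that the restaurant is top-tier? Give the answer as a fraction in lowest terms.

5/6

P(the prime location) = (5/11)·1 + (6/11)·(1/6) = 6/11.
By Bayes' rule, P(top-tier | the prime location) = (5/11) / (6/11) = 5/6.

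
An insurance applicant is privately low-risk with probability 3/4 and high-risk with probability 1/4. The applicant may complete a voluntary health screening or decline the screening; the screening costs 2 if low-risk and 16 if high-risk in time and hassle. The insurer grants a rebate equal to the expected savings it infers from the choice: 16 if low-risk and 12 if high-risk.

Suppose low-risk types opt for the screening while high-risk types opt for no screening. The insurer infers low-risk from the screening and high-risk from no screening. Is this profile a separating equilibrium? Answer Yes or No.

Under these beliefs, the screening earns rebate 16 and no screening earns rebate 12.
low-risk: the screening nets 16 − 2 = 14; no screening nets 12. low-risk prefers the screening.
high-risk: the screening nets 16 − 16 = 0; no screening nets 12. high-risk prefers no screening.
Neither type deviates, so the separating profile is an equilibrium.

Yes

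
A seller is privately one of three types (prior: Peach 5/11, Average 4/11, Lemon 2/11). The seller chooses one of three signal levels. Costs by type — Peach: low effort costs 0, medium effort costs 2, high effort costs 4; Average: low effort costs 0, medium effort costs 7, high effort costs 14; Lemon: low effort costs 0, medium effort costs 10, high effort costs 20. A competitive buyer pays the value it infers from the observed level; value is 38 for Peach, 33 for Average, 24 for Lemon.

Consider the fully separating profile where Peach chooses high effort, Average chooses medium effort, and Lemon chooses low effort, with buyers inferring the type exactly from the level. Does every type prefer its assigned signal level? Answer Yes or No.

Yes

Separating prices: high effort → 38, medium effort → 33, low effort → 24.
Peach (assigned high effort): low effort: 24 − 0 = 24; medium effort: 33 − 2 = 31; high effort: 38 − 4 = 34. Peach stays.
Average (assigned medium effort): low effort: 24 − 0 = 24; medium effort: 33 − 7 = 26; high effort: 38 − 14 = 24. Average stays.
Lemon (assigned low effort): low effort: 24 − 0 = 24; medium effort: 33 − 10 = 23; high effort: 38 − 20 = 18. Lemon stays.
Every type prefers its assigned level; separation holds.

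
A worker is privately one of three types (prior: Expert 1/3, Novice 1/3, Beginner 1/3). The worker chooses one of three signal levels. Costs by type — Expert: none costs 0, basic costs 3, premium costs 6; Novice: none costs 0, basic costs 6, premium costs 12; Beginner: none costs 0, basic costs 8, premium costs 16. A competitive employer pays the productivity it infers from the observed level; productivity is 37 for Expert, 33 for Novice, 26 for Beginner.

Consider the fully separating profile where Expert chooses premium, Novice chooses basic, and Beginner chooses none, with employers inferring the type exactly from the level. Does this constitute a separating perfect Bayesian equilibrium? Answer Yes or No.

Yes

Separating wages: premium → 37, basic → 33, none → 26.
Expert (assigned premium): none: 26 − 0 = 26; basic: 33 − 3 = 30; premium: 37 − 6 = 31. Expert stays.
Novice (assigned basic): none: 26 − 0 = 26; basic: 33 − 6 = 27; premium: 37 − 12 = 25. Novice stays.
Beginner (assigned none): none: 26 − 0 = 26; basic: 33 − 8 = 25; premium: 37 − 16 = 21. Beginner stays.
Every type prefers its assigned level; separation holds.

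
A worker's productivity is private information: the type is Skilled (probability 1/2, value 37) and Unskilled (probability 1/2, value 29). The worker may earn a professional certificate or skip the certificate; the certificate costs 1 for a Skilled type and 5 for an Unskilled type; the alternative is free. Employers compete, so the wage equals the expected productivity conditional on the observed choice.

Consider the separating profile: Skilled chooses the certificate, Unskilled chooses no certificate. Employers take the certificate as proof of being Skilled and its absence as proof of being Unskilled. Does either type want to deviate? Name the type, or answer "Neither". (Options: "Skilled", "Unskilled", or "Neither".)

Unskilled

The certificate pays 37; no certificate pays 29.
Skilled: assigned the certificate, nets 37 − 1 = 36; deviating to no certificate nets 29.
Unskilled: assigned no certificate, nets 29; deviating to the certificate nets 37 − 5 = 32.
The Unskilled type gains 3 by deviating.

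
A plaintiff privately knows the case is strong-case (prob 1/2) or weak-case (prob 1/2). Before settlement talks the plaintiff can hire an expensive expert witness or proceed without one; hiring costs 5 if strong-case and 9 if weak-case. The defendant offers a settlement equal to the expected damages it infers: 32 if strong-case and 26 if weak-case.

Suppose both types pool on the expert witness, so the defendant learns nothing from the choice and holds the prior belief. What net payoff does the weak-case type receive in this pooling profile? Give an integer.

20

Pooled settlement = 1/2·32 + 1/2·26 = 29.
weak-case pays cost 9 for the expert witness, so net payoff = 29 − 9 = 20.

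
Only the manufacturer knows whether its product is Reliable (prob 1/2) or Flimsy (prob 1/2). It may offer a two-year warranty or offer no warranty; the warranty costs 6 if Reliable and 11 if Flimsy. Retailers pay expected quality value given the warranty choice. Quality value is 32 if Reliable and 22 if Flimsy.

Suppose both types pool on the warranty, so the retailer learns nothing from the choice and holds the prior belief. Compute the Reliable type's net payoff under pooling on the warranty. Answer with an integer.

Pooled price = 1/2·32 + 1/2·22 = 27.
Reliable pays cost 6 for the warranty, so net payoff = 27 − 6 = 21.

21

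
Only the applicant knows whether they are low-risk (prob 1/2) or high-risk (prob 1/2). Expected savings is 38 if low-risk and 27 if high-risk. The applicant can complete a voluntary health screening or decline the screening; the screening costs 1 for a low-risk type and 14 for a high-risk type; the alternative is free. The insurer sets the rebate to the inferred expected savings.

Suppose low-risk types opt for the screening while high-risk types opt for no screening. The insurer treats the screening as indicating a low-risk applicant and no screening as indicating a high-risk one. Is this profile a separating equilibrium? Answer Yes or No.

Yes

Under these beliefs, the screening earns rebate 38 and no screening earns rebate 27.
low-risk: the screening nets 38 − 1 = 37; no screening nets 27. low-risk prefers the screening.
high-risk: the screening nets 38 − 14 = 24; no screening nets 27. high-risk prefers no screening.
Neither type deviates, so the separating profile is an equilibrium.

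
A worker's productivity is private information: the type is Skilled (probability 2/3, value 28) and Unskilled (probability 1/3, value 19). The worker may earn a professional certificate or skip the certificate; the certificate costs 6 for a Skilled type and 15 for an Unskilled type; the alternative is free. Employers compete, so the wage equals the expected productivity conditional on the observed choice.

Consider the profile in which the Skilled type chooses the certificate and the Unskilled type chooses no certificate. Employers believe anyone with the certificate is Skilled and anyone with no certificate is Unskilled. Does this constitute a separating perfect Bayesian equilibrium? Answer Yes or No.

Under these beliefs, the certificate earns wage 28 and no certificate earns wage 19.
Skilled: the certificate nets 28 − 6 = 22; no certificate nets 19. Skilled prefers the certificate.
Unskilled: the certificate nets 28 − 15 = 13; no certificate nets 19. Unskilled prefers no certificate.
Neither type deviates, so the separating profile is an equilibrium.

Yes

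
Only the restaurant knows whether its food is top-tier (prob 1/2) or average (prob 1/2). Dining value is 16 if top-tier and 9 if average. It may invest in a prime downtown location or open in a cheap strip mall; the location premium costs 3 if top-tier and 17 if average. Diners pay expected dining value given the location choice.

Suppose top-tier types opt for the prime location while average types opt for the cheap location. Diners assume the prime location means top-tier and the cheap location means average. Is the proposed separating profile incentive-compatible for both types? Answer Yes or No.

Under these beliefs, the prime location earns price premium 16 and the cheap location earns price premium 9.
top-tier: the prime location nets 16 − 3 = 13; the cheap location nets 9. top-tier prefers the prime location.
average: the prime location nets 16 − 17 = -1; the cheap location nets 9. average prefers the cheap location.
Neither type deviates, so the separating profile is an equilibrium.

Yes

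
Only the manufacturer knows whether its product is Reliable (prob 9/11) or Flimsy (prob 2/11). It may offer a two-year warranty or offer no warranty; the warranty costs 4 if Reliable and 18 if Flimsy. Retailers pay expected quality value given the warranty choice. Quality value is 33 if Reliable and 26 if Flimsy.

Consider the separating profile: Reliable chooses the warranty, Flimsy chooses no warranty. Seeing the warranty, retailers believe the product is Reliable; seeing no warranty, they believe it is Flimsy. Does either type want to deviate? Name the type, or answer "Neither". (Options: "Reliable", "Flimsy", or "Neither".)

Neither

The warranty pays 33; no warranty pays 26.
Reliable: assigned the warranty, nets 33 − 4 = 29; deviating to no warranty nets 26.
Flimsy: assigned no warranty, nets 26; deviating to the warranty nets 33 − 18 = 15.
Both types strictly prefer their assigned action; no profitable deviation.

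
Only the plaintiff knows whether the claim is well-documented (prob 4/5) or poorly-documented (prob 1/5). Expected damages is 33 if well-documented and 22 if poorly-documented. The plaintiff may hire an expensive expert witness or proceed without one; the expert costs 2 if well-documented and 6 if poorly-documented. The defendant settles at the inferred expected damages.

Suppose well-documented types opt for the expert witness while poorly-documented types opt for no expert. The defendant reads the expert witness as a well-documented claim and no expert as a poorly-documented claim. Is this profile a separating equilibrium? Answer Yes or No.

No

Under these beliefs, the expert witness earns settlement 33 and no expert earns settlement 22.
well-documented: the expert witness nets 33 − 2 = 31; no expert nets 22. well-documented prefers the expert witness.
poorly-documented: the expert witness nets 33 − 6 = 27; no expert nets 22. poorly-documented would deviate to the expert witness.
poorly-documented has a profitable deviation, so the profile is not an equilibrium.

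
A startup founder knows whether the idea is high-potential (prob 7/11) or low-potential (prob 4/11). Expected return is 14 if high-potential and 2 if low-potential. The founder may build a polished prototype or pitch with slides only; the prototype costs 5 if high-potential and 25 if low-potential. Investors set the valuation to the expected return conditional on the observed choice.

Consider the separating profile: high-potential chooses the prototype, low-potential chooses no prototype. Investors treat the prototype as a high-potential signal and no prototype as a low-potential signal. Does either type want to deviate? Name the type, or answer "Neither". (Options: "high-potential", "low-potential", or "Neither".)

Neither

The prototype pays 14; no prototype pays 2.
high-potential: assigned the prototype, nets 14 − 5 = 9; deviating to no prototype nets 2.
low-potential: assigned no prototype, nets 2; deviating to the prototype nets 14 − 25 = -11.
Both types strictly prefer their assigned action; no profitable deviation.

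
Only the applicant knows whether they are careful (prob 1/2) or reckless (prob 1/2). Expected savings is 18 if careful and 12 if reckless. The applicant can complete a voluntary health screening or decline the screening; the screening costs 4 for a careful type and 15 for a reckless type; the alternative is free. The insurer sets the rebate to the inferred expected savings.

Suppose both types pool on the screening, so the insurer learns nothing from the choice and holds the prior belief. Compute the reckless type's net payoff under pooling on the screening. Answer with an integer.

Pooled rebate = 1/2·18 + 1/2·12 = 15.
reckless pays cost 15 for the screening, so net payoff = 15 − 15 = 0.

0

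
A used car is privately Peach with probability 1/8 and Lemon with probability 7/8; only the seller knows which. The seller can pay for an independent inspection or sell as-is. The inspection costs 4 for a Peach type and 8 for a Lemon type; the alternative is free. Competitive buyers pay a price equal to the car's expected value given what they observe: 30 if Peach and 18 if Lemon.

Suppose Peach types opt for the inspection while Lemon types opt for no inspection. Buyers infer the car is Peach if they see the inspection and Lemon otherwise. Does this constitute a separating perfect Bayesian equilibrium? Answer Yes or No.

Under these beliefs, the inspection earns price 30 and no inspection earns price 18.
Peach: the inspection nets 30 − 4 = 26; no inspection nets 18. Peach prefers the inspection.
Lemon: the inspection nets 30 − 8 = 22; no inspection nets 18. Lemon would deviate to the inspection.
Lemon has a profitable deviation, so the profile is not an equilibrium.

No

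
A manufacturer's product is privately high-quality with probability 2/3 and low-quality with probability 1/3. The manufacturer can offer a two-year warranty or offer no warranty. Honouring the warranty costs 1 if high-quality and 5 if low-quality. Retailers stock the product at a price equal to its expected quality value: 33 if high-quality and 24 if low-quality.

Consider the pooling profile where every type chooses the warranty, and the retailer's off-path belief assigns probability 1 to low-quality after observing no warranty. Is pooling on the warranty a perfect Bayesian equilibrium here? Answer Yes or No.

Yes

On path, the retailer holds the prior and pays 2/3·33 + 1/3·24 = 30. Off path (no warranty), believing low-quality, it pays 24.
high-quality: the warranty nets 30 − 1 = 29; no warranty nets 24. high-quality stays.
low-quality: the warranty nets 30 − 5 = 25; no warranty nets 24. low-quality stays.
No type deviates, so pooling is sustained.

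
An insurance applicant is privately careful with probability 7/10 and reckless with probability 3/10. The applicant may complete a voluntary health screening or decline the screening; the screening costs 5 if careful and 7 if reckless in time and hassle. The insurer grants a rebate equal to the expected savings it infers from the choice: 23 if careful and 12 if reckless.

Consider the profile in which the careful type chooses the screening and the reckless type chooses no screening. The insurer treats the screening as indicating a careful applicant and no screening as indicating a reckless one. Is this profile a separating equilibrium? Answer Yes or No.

Under these beliefs, the screening earns rebate 23 and no screening earns rebate 12.
careful: the screening nets 23 − 5 = 18; no screening nets 12. careful prefers the screening.
reckless: the screening nets 23 − 7 = 16; no screening nets 12. reckless would deviate to the screening.
reckless has a profitable deviation, so the profile is not an equilibrium.

No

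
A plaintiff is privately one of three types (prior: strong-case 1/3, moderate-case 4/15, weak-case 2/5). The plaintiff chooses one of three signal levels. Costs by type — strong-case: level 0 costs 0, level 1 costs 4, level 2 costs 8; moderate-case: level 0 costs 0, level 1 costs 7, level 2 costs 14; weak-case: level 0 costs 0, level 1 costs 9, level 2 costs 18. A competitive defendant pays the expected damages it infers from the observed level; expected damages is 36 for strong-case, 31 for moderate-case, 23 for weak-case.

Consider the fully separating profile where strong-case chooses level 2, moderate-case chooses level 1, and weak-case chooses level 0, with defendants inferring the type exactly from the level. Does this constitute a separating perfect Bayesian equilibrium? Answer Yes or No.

Yes

Separating settlements: level 2 → 36, level 1 → 31, level 0 → 23.
strong-case (assigned level 2): level 0: 23 − 0 = 23; level 1: 31 − 4 = 27; level 2: 36 − 8 = 28. strong-case stays.
moderate-case (assigned level 1): level 0: 23 − 0 = 23; level 1: 31 − 7 = 24; level 2: 36 − 14 = 22. moderate-case stays.
weak-case (assigned level 0): level 0: 23 − 0 = 23; level 1: 31 − 9 = 22; level 2: 36 − 18 = 18. weak-case stays.
Every type prefers its assigned level; separation holds.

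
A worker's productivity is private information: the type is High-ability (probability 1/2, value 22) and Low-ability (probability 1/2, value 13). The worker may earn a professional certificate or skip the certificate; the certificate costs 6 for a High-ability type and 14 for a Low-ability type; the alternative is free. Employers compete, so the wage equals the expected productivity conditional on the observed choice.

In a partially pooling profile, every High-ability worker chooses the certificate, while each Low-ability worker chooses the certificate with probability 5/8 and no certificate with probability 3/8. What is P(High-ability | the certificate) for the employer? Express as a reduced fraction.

8/13

P(the certificate) = (1/2)·1 + (1/2)·(5/8) = 13/16.
By Bayes' rule, P(High-ability | the certificate) = (1/2) / (13/16) = 8/13.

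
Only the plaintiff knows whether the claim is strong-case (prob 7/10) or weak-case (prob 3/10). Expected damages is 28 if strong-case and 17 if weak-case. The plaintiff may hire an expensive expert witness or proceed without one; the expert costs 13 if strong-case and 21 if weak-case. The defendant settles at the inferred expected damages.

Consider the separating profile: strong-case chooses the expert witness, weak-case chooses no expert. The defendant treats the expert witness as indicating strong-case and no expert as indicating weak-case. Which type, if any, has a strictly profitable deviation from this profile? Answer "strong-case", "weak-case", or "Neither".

The expert witness pays 28; no expert pays 17.
strong-case: assigned the expert witness, nets 28 − 13 = 15; deviating to no expert nets 17.
weak-case: assigned no expert, nets 17; deviating to the expert witness nets 28 − 21 = 7.
The strong-case type gains 2 by deviating.

strong-case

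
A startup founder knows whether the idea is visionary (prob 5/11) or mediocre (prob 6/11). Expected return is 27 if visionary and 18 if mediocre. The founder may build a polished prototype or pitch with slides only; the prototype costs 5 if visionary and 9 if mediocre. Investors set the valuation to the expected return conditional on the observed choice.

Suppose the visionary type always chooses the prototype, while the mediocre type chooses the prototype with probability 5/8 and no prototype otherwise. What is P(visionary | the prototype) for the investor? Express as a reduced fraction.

P(the prototype) = (5/11)·1 + (6/11)·(5/8) = 35/44.
By Bayes' rule, P(visionary | the prototype) = (5/11) / (35/44) = 4/7.

4/7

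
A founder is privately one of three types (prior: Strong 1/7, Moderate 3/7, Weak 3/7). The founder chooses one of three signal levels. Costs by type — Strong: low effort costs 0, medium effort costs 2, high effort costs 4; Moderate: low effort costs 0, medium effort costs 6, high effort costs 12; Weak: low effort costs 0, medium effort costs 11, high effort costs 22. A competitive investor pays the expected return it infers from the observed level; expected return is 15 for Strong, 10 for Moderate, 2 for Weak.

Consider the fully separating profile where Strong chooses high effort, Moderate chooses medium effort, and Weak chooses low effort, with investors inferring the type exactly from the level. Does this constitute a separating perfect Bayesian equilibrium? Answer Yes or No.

Yes

Separating valuations: high effort → 15, medium effort → 10, low effort → 2.
Strong (assigned high effort): low effort: 2 − 0 = 2; medium effort: 10 − 2 = 8; high effort: 15 − 4 = 11. Strong stays.
Moderate (assigned medium effort): low effort: 2 − 0 = 2; medium effort: 10 − 6 = 4; high effort: 15 − 12 = 3. Moderate stays.
Weak (assigned low effort): low effort: 2 − 0 = 2; medium effort: 10 − 11 = -1; high effort: 15 − 22 = -7. Weak stays.
Every type prefers its assigned level; separation holds.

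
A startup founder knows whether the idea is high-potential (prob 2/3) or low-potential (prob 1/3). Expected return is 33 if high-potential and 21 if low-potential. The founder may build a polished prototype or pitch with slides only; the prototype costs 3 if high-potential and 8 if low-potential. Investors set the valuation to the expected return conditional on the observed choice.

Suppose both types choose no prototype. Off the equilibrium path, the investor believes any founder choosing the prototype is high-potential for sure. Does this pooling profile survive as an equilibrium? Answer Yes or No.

On path, the investor holds the prior and pays 2/3·33 + 1/3·21 = 29. Off path (the prototype), believing high-potential, it pays 33.
high-potential: no prototype nets 29; the prototype nets 33 − 3 = 30. high-potential would deviate.
low-potential: no prototype nets 29; the prototype nets 33 − 8 = 25. low-potential stays.
A type deviates, so pooling fails.

No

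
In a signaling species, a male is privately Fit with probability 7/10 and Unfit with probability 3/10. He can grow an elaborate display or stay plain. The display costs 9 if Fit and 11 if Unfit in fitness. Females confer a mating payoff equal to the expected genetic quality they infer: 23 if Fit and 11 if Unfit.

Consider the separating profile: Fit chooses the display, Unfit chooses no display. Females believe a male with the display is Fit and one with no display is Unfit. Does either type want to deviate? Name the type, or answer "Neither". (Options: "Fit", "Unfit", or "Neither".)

Unfit

The display pays 23; no display pays 11.
Fit: assigned the display, nets 23 − 9 = 14; deviating to no display nets 11.
Unfit: assigned no display, nets 11; deviating to the display nets 23 − 11 = 12.
The Unfit type gains 1 by deviating.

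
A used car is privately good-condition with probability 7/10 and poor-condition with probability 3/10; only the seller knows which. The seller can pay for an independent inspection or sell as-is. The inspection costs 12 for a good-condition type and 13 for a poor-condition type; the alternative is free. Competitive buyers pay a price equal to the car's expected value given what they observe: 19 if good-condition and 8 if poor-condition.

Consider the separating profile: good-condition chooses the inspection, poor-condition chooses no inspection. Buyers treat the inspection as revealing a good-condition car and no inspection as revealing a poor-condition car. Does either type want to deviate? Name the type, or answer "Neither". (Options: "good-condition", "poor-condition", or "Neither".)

The inspection pays 19; no inspection pays 8.
good-condition: assigned the inspection, nets 19 − 12 = 7; deviating to no inspection nets 8.
poor-condition: assigned no inspection, nets 8; deviating to the inspection nets 19 − 13 = 6.
The good-condition type gains 1 by deviating.

good-condition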